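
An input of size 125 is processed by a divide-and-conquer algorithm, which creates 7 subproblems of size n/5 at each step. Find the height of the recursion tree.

For divide and conquer with division factor 5:

Problem sizes at each level:
Level 0: 125
Level 1: 25
Level 2: 5
Level 3: 1

The root is level 0 and the size-1 base case is level 3 (the tree spans levels 0 through 3, i.e. 4 levels counting the root), so the depth is the number of divisions: log_5(125) = 3

The recursion tree depth is log_5(125) = 3. At each level, the problem size is divided by 5, so it takes 3 divisions to reduce to a base case of size 1. The algorithm makes 7 recursive calls at each level.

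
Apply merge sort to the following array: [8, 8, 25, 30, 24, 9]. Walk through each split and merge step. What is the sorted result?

Merge sort trace:

Split: [8, 8, 25, 30, 24, 9] -> [8, 8, 25] and [30, 24, 9]
  Split: [8, 8, 25] -> [8] and [8, 25]
    Split: [8, 25] -> [8] and [25]
    Merge: [8] + [25] -> [8, 25]
  Merge: [8] + [8, 25] -> [8, 8, 25]
  Split: [30, 24, 9] -> [30] and [24, 9]
    Split: [24, 9] -> [24] and [9]
    Merge: [24] + [9] -> [9, 24]
  Merge: [30] + [9, 24] -> [9, 24, 30]
Merge: [8, 8, 25] + [9, 24, 30] -> [8, 8, 9, 24, 25, 30]

Final sorted array: [8, 8, 9, 24, 25, 30]

The merge sort proceeds by recursively splitting the array and merging sorted halves.
After all merges, the sorted array is [8, 8, 9, 24, 25, 30].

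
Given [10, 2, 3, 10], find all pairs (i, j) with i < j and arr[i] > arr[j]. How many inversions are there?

Finding inversions in [10, 2, 3, 10]:

(0, 1): arr[0]=10 > arr[1]=2
(0, 2): arr[0]=10 > arr[2]=3

Total inversions: 2

The array has 2 inversion(s): (0,1), (0,2). Each pair (i,j) satisfies i < j and arr[i] > arr[j].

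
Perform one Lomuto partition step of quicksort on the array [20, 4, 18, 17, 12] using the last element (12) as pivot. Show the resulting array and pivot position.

Lomuto partition with pivot = 12:

Initial array: [20, 4, 18, 17, 12]

arr[0]=20 > 12: no swap
arr[1]=4 <= 12: swap with position 0, array becomes [4, 20, 18, 17, 12]
arr[2]=18 > 12: no swap
arr[3]=17 > 12: no swap

Place pivot at position 1: [4, 12, 18, 17, 20]
Pivot position: 1

After partitioning with pivot 12, the array becomes [4, 12, 18, 17, 20]. The pivot is placed at index 1. All elements to the left of the pivot are <= 12, and all elements to the right are > 12.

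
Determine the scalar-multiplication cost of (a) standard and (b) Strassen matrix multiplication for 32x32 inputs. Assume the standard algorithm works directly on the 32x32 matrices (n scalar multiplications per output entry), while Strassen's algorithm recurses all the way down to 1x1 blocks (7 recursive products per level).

Matrix multiplication for 32x32 matrices:

Standard algorithm: 32^3 = 32768 multiplications
Strassen's algorithm: 7^(log2(32)) = 7^5 = 16807 multiplications
Savings: 32768 - 16807 = 15961 multiplications

Standard: 32768 multiplications (32^3). Strassen: 16807 multiplications (7^5). Strassen reduces 8 recursive multiplications to 7 at each level.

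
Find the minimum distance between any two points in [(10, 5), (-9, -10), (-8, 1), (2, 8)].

Computing all pairwise distances among 4 points:

d((10, 5), (-9, -10)) = 24.2074
d((10, 5), (-8, 1)) = 18.4391
d((10, 5), (2, 8)) = 8.544 <-- minimum
d((-9, -10), (-8, 1)) = 11.0454
d((-9, -10), (2, 8)) = 21.095
d((-8, 1), (2, 8)) = 12.2066

Closest pair: (10, 5) and (2, 8) with distance 8.544

The closest pair is (10, 5) and (2, 8) with Euclidean distance 8.544. For 4 points, brute-force pairwise comparison is shown above. For large n, the divide-and-conquer algorithm (sort by x, recurse on halves, check the dividing strip) achieves O(n log n).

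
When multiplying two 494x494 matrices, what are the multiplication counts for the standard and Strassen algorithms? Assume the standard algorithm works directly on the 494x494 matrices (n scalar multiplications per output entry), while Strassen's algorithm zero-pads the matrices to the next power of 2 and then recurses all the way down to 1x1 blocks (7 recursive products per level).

Matrix multiplication for 494x494 matrices:

Strassen's algorithm requires power-of-2 dimensions. Pad 494x494 to 512x512 (next power of 2).

Standard algorithm: 494^3 = 120553784 multiplications
Strassen's algorithm: 7^(log2(512)) = 7^9 = 40353607 multiplications
Savings: 120553784 - 40353607 = 80200177 multiplications

Standard: 120553784 multiplications (494^3). Strassen: 40353607 multiplications (7^9, after padding to 512x512). Strassen reduces 8 recursive multiplications to 7 at each level.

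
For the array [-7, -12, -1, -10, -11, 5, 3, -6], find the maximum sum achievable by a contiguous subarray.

Using Kadane's algorithm on [-7, -12, -1, -10, -11, 5, 3, -6]:

Scanning through the array:
Position 1 (value -12): max_ending_here = -12, max_so_far = -7
Position 2 (value -1): max_ending_here = -1, max_so_far = -1
Position 3 (value -10): max_ending_here = -10, max_so_far = -1
Position 4 (value -11): max_ending_here = -11, max_so_far = -1
Position 5 (value 5): max_ending_here = 5, max_so_far = 5
Position 6 (value 3): max_ending_here = 8, max_so_far = 8
Position 7 (value -6): max_ending_here = 2, max_so_far = 8

Maximum subarray: [5, 3]
Maximum sum: 8

The maximum subarray is [5, 3] with sum 8. This subarray runs from index 5 to index 6.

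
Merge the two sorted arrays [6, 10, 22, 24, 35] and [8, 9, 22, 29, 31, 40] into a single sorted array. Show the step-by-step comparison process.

Merging process:

Compare 6 vs 8: take 6 from left. Merged: [6]
Compare 10 vs 8: take 8 from right. Merged: [6, 8]
Compare 10 vs 9: take 9 from right. Merged: [6, 8, 9]
Compare 10 vs 22: take 10 from left. Merged: [6, 8, 9, 10]
Compare 22 vs 22: take 22 from left. Merged: [6, 8, 9, 10, 22]
Compare 24 vs 22: take 22 from right. Merged: [6, 8, 9, 10, 22, 22]
Compare 24 vs 29: take 24 from left. Merged: [6, 8, 9, 10, 22, 22, 24]
Compare 35 vs 29: take 29 from right. Merged: [6, 8, 9, 10, 22, 22, 24, 29]
Compare 35 vs 31: take 31 from right. Merged: [6, 8, 9, 10, 22, 22, 24, 29, 31]
Compare 35 vs 40: take 35 from left. Merged: [6, 8, 9, 10, 22, 22, 24, 29, 31, 35]
Append remaining from right: [40]. Merged: [6, 8, 9, 10, 22, 22, 24, 29, 31, 35, 40]

Final merged array: [6, 8, 9, 10, 22, 22, 24, 29, 31, 35, 40]
Total comparisons: 10

The merged array is [6, 8, 9, 10, 22, 22, 24, 29, 31, 35, 40], requiring 10 comparisons. The merge step runs in O(n) time where n is the total number of elements.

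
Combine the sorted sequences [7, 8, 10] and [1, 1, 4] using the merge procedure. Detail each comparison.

Merging process:

Compare 7 vs 1: take 1 from right. Merged: [1]
Compare 7 vs 1: take 1 from right. Merged: [1, 1]
Compare 7 vs 4: take 4 from right. Merged: [1, 1, 4]
Append remaining from left: [7, 8, 10]. Merged: [1, 1, 4, 7, 8, 10]

Final merged array: [1, 1, 4, 7, 8, 10]
Total comparisons: 3

The merged array is [1, 1, 4, 7, 8, 10], requiring 3 comparisons. The merge step runs in O(n) time where n is the total number of elements.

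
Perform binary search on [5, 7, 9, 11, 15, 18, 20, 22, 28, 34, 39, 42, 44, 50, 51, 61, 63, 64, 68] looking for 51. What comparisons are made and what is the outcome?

Binary search for 51 in [5, 7, 9, 11, 15, 18, 20, 22, 28, 34, 39, 42, 44, 50, 51, 61, 63, 64, 68]:

lo=0, hi=18, mid=9, arr[mid]=34 -> 34 < 51, search right half
lo=10, hi=18, mid=14, arr[mid]=51 -> Found target at index 14!

Binary search finds 51 at index 14 after 2 comparisons. The search repeatedly halves the search space by comparing with the middle element.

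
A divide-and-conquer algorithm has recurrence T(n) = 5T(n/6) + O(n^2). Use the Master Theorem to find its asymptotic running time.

Master Theorem for T(n) = 5T(n/6) + O(n^2):

a = 5, b = 6, c = 2
log_b(a) = log_6(5) = 0.8982

Case 3: c = 2 > log_6(5) = 0.8982
T(n) = O(n^2) = O(n^2)

For T(n) = 5T(n/6) + O(n^2): log_6(5) = 0.8982. This is Case 3 of the Master Theorem (c > log_b(a), work dominated by root), giving O(n^2).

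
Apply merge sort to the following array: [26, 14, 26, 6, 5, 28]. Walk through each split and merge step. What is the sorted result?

Merge sort trace:

Split: [26, 14, 26, 6, 5, 28] -> [26, 14, 26] and [6, 5, 28]
  Split: [26, 14, 26] -> [26] and [14, 26]
    Split: [14, 26] -> [14] and [26]
    Merge: [14] + [26] -> [14, 26]
  Merge: [26] + [14, 26] -> [14, 26, 26]
  Split: [6, 5, 28] -> [6] and [5, 28]
    Split: [5, 28] -> [5] and [28]
    Merge: [5] + [28] -> [5, 28]
  Merge: [6] + [5, 28] -> [5, 6, 28]
Merge: [14, 26, 26] + [5, 6, 28] -> [5, 6, 14, 26, 26, 28]

Final sorted array: [5, 6, 14, 26, 26, 28]

The merge sort proceeds by recursively splitting the array and merging sorted halves.
After all merges, the sorted array is [5, 6, 14, 26, 26, 28].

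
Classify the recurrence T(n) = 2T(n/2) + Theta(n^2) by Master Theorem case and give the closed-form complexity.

Master Theorem for T(n) = 2T(n/2) + O(n^2):

a = 2, b = 2, c = 2
log_b(a) = log_2(2) = 1.0000

Case 3: c = 2 > log_2(2) = 1.0000
T(n) = O(n^2) = O(n^2)

For T(n) = 2T(n/2) + O(n^2): log_2(2) = 1.0000. This is Case 3 of the Master Theorem (c > log_b(a), work dominated by root), giving O(n^2).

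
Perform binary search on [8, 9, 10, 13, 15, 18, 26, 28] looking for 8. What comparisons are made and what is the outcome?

Binary search for 8 in [8, 9, 10, 13, 15, 18, 26, 28]:

lo=0, hi=7, mid=3, arr[mid]=13 -> 13 > 8, search left half
lo=0, hi=2, mid=1, arr[mid]=9 -> 9 > 8, search left half
lo=0, hi=0, mid=0, arr[mid]=8 -> Found target at index 0!

Binary search finds 8 at index 0 after 3 comparisons. The search repeatedly halves the search space by comparing with the middle element.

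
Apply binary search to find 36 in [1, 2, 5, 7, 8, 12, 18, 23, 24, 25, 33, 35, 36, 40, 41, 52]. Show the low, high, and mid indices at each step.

Binary search for 36 in [1, 2, 5, 7, 8, 12, 18, 23, 24, 25, 33, 35, 36, 40, 41, 52]:

lo=0, hi=15, mid=7, arr[mid]=23 -> 23 < 36, search right half
lo=8, hi=15, mid=11, arr[mid]=35 -> 35 < 36, search right half
lo=12, hi=15, mid=13, arr[mid]=40 -> 40 > 36, search left half
lo=12, hi=12, mid=12, arr[mid]=36 -> Found target at index 12!

Binary search finds 36 at index 12 after 4 comparisons. The search repeatedly halves the search space by comparing with the middle element.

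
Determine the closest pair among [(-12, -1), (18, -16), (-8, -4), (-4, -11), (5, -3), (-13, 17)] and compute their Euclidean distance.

Computing all pairwise distances among 6 points:

d((-12, -1), (18, -16)) = 33.541
d((-12, -1), (-8, -4)) = 5.0 <-- minimum
d((-12, -1), (-4, -11)) = 12.8062
d((-12, -1), (5, -3)) = 17.1172
d((-12, -1), (-13, 17)) = 18.0278
d((18, -16), (-8, -4)) = 28.6356
d((18, -16), (-4, -11)) = 22.561
d((18, -16), (5, -3)) = 18.3848
d((18, -16), (-13, 17)) = 45.2769
d((-8, -4), (-4, -11)) = 8.0623
d((-8, -4), (5, -3)) = 13.0384
d((-8, -4), (-13, 17)) = 21.587
d((-4, -11), (5, -3)) = 12.0416
d((-4, -11), (-13, 17)) = 29.4109
d((5, -3), (-13, 17)) = 26.9072

Closest pair: (-12, -1) and (-8, -4) with distance 5.0

The closest pair is (-12, -1) and (-8, -4) with Euclidean distance 5.0. For 6 points, brute-force pairwise comparison is shown above. For large n, the divide-and-conquer algorithm (sort by x, recurse on halves, check the dividing strip) achieves O(n log n).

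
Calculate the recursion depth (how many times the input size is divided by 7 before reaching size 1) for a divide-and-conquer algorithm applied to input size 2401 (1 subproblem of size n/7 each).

For divide and conquer with division factor 7:

Problem sizes at each level:
Level 0: 2401
Level 1: 343
Level 2: 49
Level 3: 7
Level 4: 1

The root is level 0 and the size-1 base case is level 4 (the tree spans levels 0 through 4, i.e. 5 levels counting the root), so the depth is the number of divisions: log_7(2401) = 4

The recursion tree depth is log_7(2401) = 4. At each level, the problem size is divided by 7, so it takes 4 divisions to reduce to a base case of size 1. The algorithm makes 1 recursive call at each level.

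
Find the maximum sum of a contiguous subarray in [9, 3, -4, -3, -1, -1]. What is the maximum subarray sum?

Using Kadane's algorithm on [9, 3, -4, -3, -1, -1]:

Scanning through the array:
Position 1 (value 3): max_ending_here = 12, max_so_far = 12
Position 2 (value -4): max_ending_here = 8, max_so_far = 12
Position 3 (value -3): max_ending_here = 5, max_so_far = 12
Position 4 (value -1): max_ending_here = 4, max_so_far = 12
Position 5 (value -1): max_ending_here = 3, max_so_far = 12

Maximum subarray: [9, 3]
Maximum sum: 12

The maximum subarray is [9, 3] with sum 12. This subarray runs from index 0 to index 1.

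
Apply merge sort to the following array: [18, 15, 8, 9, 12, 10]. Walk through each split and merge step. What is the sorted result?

Merge sort trace:

Split: [18, 15, 8, 9, 12, 10] -> [18, 15, 8] and [9, 12, 10]
  Split: [18, 15, 8] -> [18] and [15, 8]
    Split: [15, 8] -> [15] and [8]
    Merge: [15] + [8] -> [8, 15]
  Merge: [18] + [8, 15] -> [8, 15, 18]
  Split: [9, 12, 10] -> [9] and [12, 10]
    Split: [12, 10] -> [12] and [10]
    Merge: [12] + [10] -> [10, 12]
  Merge: [9] + [10, 12] -> [9, 10, 12]
Merge: [8, 15, 18] + [9, 10, 12] -> [8, 9, 10, 12, 15, 18]

Final sorted array: [8, 9, 10, 12, 15, 18]

The merge sort proceeds by recursively splitting the array and merging sorted halves.
After all merges, the sorted array is [8, 9, 10, 12, 15, 18].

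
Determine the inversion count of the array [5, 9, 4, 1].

Finding inversions in [5, 9, 4, 1]:

(0, 2): arr[0]=5 > arr[2]=4
(0, 3): arr[0]=5 > arr[3]=1
(1, 2): arr[1]=9 > arr[2]=4
(1, 3): arr[1]=9 > arr[3]=1
(2, 3): arr[2]=4 > arr[3]=1

Total inversions: 5

The array has 5 inversion(s): (0,2), (0,3), (1,2), (1,3), (2,3). Each pair (i,j) satisfies i < j and arr[i] > arr[j].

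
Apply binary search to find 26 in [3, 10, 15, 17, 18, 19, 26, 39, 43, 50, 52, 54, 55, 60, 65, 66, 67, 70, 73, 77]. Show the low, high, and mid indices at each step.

Binary search for 26 in [3, 10, 15, 17, 18, 19, 26, 39, 43, 50, 52, 54, 55, 60, 65, 66, 67, 70, 73, 77]:

lo=0, hi=19, mid=9, arr[mid]=50 -> 50 > 26, search left half
lo=0, hi=8, mid=4, arr[mid]=18 -> 18 < 26, search right half
lo=5, hi=8, mid=6, arr[mid]=26 -> Found target at index 6!

Binary search finds 26 at index 6 after 3 comparisons. The search repeatedly halves the search space by comparing with the middle element.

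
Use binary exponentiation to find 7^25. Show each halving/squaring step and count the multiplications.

Computing 7^25 by squaring (build up from 7^1; each line after the first costs one multiplication):

7^1 = 7
7^2 = (7^1)^2 = 7^2 = 49
7^3 = 7 * 7^2 = 7 * 49 = 343
7^6 = (7^3)^2 = 343^2 = 117649
7^12 = (7^6)^2 = 117649^2 = 13841287201
7^24 = (7^12)^2 = 13841287201^2 = 191581231380566414401
7^25 = 7 * 7^24 = 7 * 191581231380566414401 = 1341068619663964900807

Result: 1341068619663964900807
Multiplications needed: 6 (6 lines after 7^1)

7^25 = 1341068619663964900807. Using exponentiation by squaring, this requires 6 multiplications. The key idea: if the exponent is even, square the half-power; if odd, multiply by the base once.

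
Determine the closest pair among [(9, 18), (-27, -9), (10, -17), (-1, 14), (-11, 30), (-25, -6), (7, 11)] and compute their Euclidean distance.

Computing all pairwise distances among 7 points:

d((9, 18), (-27, -9)) = 45.0
d((9, 18), (10, -17)) = 35.0143
d((9, 18), (-1, 14)) = 10.7703
d((9, 18), (-11, 30)) = 23.3238
d((9, 18), (-25, -6)) = 41.6173
d((9, 18), (7, 11)) = 7.2801
d((-27, -9), (10, -17)) = 37.855
d((-27, -9), (-1, 14)) = 34.7131
d((-27, -9), (-11, 30)) = 42.1545
d((-27, -9), (-25, -6)) = 3.6056 <-- minimum
d((-27, -9), (7, 11)) = 39.4462
d((10, -17), (-1, 14)) = 32.8938
d((10, -17), (-11, 30)) = 51.4782
d((10, -17), (-25, -6)) = 36.6879
d((10, -17), (7, 11)) = 28.1603
d((-1, 14), (-11, 30)) = 18.868
d((-1, 14), (-25, -6)) = 31.241
d((-1, 14), (7, 11)) = 8.544
d((-11, 30), (-25, -6)) = 38.6264
d((-11, 30), (7, 11)) = 26.1725
d((-25, -6), (7, 11)) = 36.2353

Closest pair: (-27, -9) and (-25, -6) with distance 3.6056

The closest pair is (-27, -9) and (-25, -6) with Euclidean distance 3.6056. For 7 points, brute-force pairwise comparison is shown above. For large n, the divide-and-conquer algorithm (sort by x, recurse on halves, check the dividing strip) achieves O(n log n).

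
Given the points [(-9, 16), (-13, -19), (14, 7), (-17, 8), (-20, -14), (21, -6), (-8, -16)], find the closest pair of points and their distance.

Computing all pairwise distances among 7 points:

d((-9, 16), (-13, -19)) = 35.2278
d((-9, 16), (14, 7)) = 24.6982
d((-9, 16), (-17, 8)) = 11.3137
d((-9, 16), (-20, -14)) = 31.9531
d((-9, 16), (21, -6)) = 37.2022
d((-9, 16), (-8, -16)) = 32.0156
d((-13, -19), (14, 7)) = 37.4833
d((-13, -19), (-17, 8)) = 27.2947
d((-13, -19), (-20, -14)) = 8.6023
d((-13, -19), (21, -6)) = 36.4005
d((-13, -19), (-8, -16)) = 5.831 <-- minimum
d((14, 7), (-17, 8)) = 31.0161
d((14, 7), (-20, -14)) = 39.9625
d((14, 7), (21, -6)) = 14.7648
d((14, 7), (-8, -16)) = 31.8277
d((-17, 8), (-20, -14)) = 22.2036
d((-17, 8), (21, -6)) = 40.4969
d((-17, 8), (-8, -16)) = 25.632
d((-20, -14), (21, -6)) = 41.7732
d((-20, -14), (-8, -16)) = 12.1655
d((21, -6), (-8, -16)) = 30.6757

Closest pair: (-13, -19) and (-8, -16) with distance 5.831

The closest pair is (-13, -19) and (-8, -16) with Euclidean distance 5.831. For 7 points, brute-force pairwise comparison is shown above. For large n, the divide-and-conquer algorithm (sort by x, recurse on halves, check the dividing strip) achieves O(n log n).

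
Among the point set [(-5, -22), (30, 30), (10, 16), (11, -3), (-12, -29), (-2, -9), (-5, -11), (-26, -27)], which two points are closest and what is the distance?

Computing all pairwise distances among 8 points:

d((-5, -22), (30, 30)) = 62.6817
d((-5, -22), (10, 16)) = 40.8534
d((-5, -22), (11, -3)) = 24.8395
d((-5, -22), (-12, -29)) = 9.8995
d((-5, -22), (-2, -9)) = 13.3417
d((-5, -22), (-5, -11)) = 11.0
d((-5, -22), (-26, -27)) = 21.587
d((30, 30), (10, 16)) = 24.4131
d((30, 30), (11, -3)) = 38.0789
d((30, 30), (-12, -29)) = 72.4224
d((30, 30), (-2, -9)) = 50.448
d((30, 30), (-5, -11)) = 53.9073
d((30, 30), (-26, -27)) = 79.9062
d((10, 16), (11, -3)) = 19.0263
d((10, 16), (-12, -29)) = 50.0899
d((10, 16), (-2, -9)) = 27.7308
d((10, 16), (-5, -11)) = 30.8869
d((10, 16), (-26, -27)) = 56.0803
d((11, -3), (-12, -29)) = 34.7131
d((11, -3), (-2, -9)) = 14.3178
d((11, -3), (-5, -11)) = 17.8885
d((11, -3), (-26, -27)) = 44.1022
d((-12, -29), (-2, -9)) = 22.3607
d((-12, -29), (-5, -11)) = 19.3132
d((-12, -29), (-26, -27)) = 14.1421
d((-2, -9), (-5, -11)) = 3.6056 <-- minimum
d((-2, -9), (-26, -27)) = 30.0
d((-5, -11), (-26, -27)) = 26.4008

Closest pair: (-2, -9) and (-5, -11) with distance 3.6056

The closest pair is (-2, -9) and (-5, -11) with Euclidean distance 3.6056. For 8 points, brute-force pairwise comparison is shown above. For large n, the divide-and-conquer algorithm (sort by x, recurse on halves, check the dividing strip) achieves O(n log n).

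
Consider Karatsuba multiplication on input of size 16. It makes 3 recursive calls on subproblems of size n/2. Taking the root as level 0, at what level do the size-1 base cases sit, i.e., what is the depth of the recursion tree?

For divide and conquer with division factor 2:

Problem sizes at each level:
Level 0: 16
Level 1: 8
Level 2: 4
Level 3: 2
Level 4: 1

The root is level 0 and the size-1 base case is level 4 (the tree spans levels 0 through 4, i.e. 5 levels counting the root), so the depth is the number of divisions: log_2(16) = 4

The recursion tree depth is log_2(16) = 4. At each level, the problem size is divided by 2, so it takes 4 divisions to reduce to a base case of size 1. The algorithm makes 3 recursive calls at each level.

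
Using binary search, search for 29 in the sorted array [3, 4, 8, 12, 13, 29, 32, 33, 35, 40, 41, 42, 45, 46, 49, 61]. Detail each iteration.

Binary search for 29 in [3, 4, 8, 12, 13, 29, 32, 33, 35, 40, 41, 42, 45, 46, 49, 61]:

lo=0, hi=15, mid=7, arr[mid]=33 -> 33 > 29, search left half
lo=0, hi=6, mid=3, arr[mid]=12 -> 12 < 29, search right half
lo=4, hi=6, mid=5, arr[mid]=29 -> Found target at index 5!

Binary search finds 29 at index 5 after 3 comparisons. The search repeatedly halves the search space by comparing with the middle element.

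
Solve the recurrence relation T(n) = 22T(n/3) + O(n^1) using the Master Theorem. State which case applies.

Master Theorem for T(n) = 22T(n/3) + O(n^1):

a = 22, b = 3, c = 1
log_b(a) = log_3(22) = 2.8136

Case 1: c = 1 < log_3(22) = 2.8136
T(n) = O(n^(log_3 22))

For T(n) = 22T(n/3) + O(n^1): log_3(22) = 2.8136. This is Case 1 of the Master Theorem (c < log_b(a), work dominated by leaves), giving O(n^(log_3 22)).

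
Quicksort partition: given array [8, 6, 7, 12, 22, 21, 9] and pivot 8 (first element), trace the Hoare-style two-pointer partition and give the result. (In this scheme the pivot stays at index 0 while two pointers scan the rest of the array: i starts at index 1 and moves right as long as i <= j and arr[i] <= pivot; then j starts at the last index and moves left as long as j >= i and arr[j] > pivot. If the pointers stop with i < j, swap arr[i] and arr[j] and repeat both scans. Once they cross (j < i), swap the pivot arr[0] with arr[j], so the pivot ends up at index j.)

Hoare-style two-pointer partition with pivot = 8:

Initial array: [8, 6, 7, 12, 22, 21, 9]

Pointers start at i = 1, j = 6.
i ends at 3, j ends at 2: the pointers have crossed (j < i), so scanning stops.

Swap pivot arr[0] with arr[2] to place pivot at position 2: [7, 6, 8, 12, 22, 21, 9]
Pivot position: 2

After partitioning with pivot 8, the array becomes [7, 6, 8, 12, 22, 21, 9]. The pivot is placed at index 2. All elements to the left of the pivot are <= 8, and all elements to the right are > 8.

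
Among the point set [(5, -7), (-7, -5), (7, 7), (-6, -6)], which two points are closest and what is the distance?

Computing all pairwise distances among 4 points:

d((5, -7), (-7, -5)) = 12.1655
d((5, -7), (7, 7)) = 14.1421
d((5, -7), (-6, -6)) = 11.0454
d((-7, -5), (7, 7)) = 18.4391
d((-7, -5), (-6, -6)) = 1.4142 <-- minimum
d((7, 7), (-6, -6)) = 18.3848

Closest pair: (-7, -5) and (-6, -6) with distance 1.4142

The closest pair is (-7, -5) and (-6, -6) with Euclidean distance 1.4142. For 4 points, brute-force pairwise comparison is shown above. For large n, the divide-and-conquer algorithm (sort by x, recurse on halves, check the dividing strip) achieves O(n log n).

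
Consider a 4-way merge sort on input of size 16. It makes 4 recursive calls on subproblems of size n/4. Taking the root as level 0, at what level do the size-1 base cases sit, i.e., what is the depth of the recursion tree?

For divide and conquer with division factor 4:

Problem sizes at each level:
Level 0: 16
Level 1: 4
Level 2: 1

The root is level 0 and the size-1 base case is level 2 (the tree spans levels 0 through 2, i.e. 3 levels counting the root), so the depth is the number of divisions: log_4(16) = 2

The recursion tree depth is log_4(16) = 2. At each level, the problem size is divided by 4, so it takes 2 divisions to reduce to a base case of size 1. The algorithm makes 4 recursive calls at each level.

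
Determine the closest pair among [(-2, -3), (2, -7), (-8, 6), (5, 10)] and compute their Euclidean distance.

Computing all pairwise distances among 4 points:

d((-2, -3), (2, -7)) = 5.6569 <-- minimum
d((-2, -3), (-8, 6)) = 10.8167
d((-2, -3), (5, 10)) = 14.7648
d((2, -7), (-8, 6)) = 16.4012
d((2, -7), (5, 10)) = 17.2627
d((-8, 6), (5, 10)) = 13.6015

Closest pair: (-2, -3) and (2, -7) with distance 5.6569

The closest pair is (-2, -3) and (2, -7) with Euclidean distance 5.6569. For 4 points, brute-force pairwise comparison is shown above. For large n, the divide-and-conquer algorithm (sort by x, recurse on halves, check the dividing strip) achieves O(n log n).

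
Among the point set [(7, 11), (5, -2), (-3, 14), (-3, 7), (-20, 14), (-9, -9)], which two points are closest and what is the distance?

Computing all pairwise distances among 6 points:

d((7, 11), (5, -2)) = 13.1529
d((7, 11), (-3, 14)) = 10.4403
d((7, 11), (-3, 7)) = 10.7703
d((7, 11), (-20, 14)) = 27.1662
d((7, 11), (-9, -9)) = 25.6125
d((5, -2), (-3, 14)) = 17.8885
d((5, -2), (-3, 7)) = 12.0416
d((5, -2), (-20, 14)) = 29.6816
d((5, -2), (-9, -9)) = 15.6525
d((-3, 14), (-3, 7)) = 7.0 <-- minimum
d((-3, 14), (-20, 14)) = 17.0
d((-3, 14), (-9, -9)) = 23.7697
d((-3, 7), (-20, 14)) = 18.3848
d((-3, 7), (-9, -9)) = 17.088
d((-20, 14), (-9, -9)) = 25.4951

Closest pair: (-3, 14) and (-3, 7) with distance 7.0

The closest pair is (-3, 14) and (-3, 7) with Euclidean distance 7.0. For 6 points, brute-force pairwise comparison is shown above. For large n, the divide-and-conquer algorithm (sort by x, recurse on halves, check the dividing strip) achieves O(n log n).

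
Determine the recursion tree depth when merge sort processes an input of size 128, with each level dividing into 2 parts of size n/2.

For divide and conquer with division factor 2:

Problem sizes at each level:
Level 0: 128
Level 1: 64
Level 2: 32
Level 3: 16
Level 4: 8
Level 5: 4
Level 6: 2
Level 7: 1

The root is level 0 and the size-1 base case is level 7 (the tree spans levels 0 through 7, i.e. 8 levels counting the root), so the depth is the number of divisions: log_2(128) = 7

The recursion tree depth is log_2(128) = 7. At each level, the problem size is divided by 2, so it takes 7 divisions to reduce to a base case of size 1. The algorithm makes 2 recursive calls at each level.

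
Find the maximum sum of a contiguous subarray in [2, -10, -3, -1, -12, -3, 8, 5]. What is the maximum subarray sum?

Using Kadane's algorithm on [2, -10, -3, -1, -12, -3, 8, 5]:

Scanning through the array:
Position 1 (value -10): max_ending_here = -8, max_so_far = 2
Position 2 (value -3): max_ending_here = -3, max_so_far = 2
Position 3 (value -1): max_ending_here = -1, max_so_far = 2
Position 4 (value -12): max_ending_here = -12, max_so_far = 2
Position 5 (value -3): max_ending_here = -3, max_so_far = 2
Position 6 (value 8): max_ending_here = 8, max_so_far = 8
Position 7 (value 5): max_ending_here = 13, max_so_far = 13

Maximum subarray: [8, 5]
Maximum sum: 13

The maximum subarray is [8, 5] with sum 13. This subarray runs from index 6 to index 7.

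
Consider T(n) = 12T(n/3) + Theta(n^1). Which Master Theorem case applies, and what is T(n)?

Master Theorem for T(n) = 12T(n/3) + O(n^1):

a = 12, b = 3, c = 1
log_b(a) = log_3(12) = 2.2619

Case 1: c = 1 < log_3(12) = 2.2619
T(n) = O(n^(log_3 12))

For T(n) = 12T(n/3) + O(n^1): log_3(12) = 2.2619. This is Case 1 of the Master Theorem (c < log_b(a), work dominated by leaves), giving O(n^(log_3 12)).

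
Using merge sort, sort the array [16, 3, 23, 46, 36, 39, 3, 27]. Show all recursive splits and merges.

Merge sort trace:

Split: [16, 3, 23, 46, 36, 39, 3, 27] -> [16, 3, 23, 46] and [36, 39, 3, 27]
  Split: [16, 3, 23, 46] -> [16, 3] and [23, 46]
    Split: [16, 3] -> [16] and [3]
    Merge: [16] + [3] -> [3, 16]
    Split: [23, 46] -> [23] and [46]
    Merge: [23] + [46] -> [23, 46]
  Merge: [3, 16] + [23, 46] -> [3, 16, 23, 46]
  Split: [36, 39, 3, 27] -> [36, 39] and [3, 27]
    Split: [36, 39] -> [36] and [39]
    Merge: [36] + [39] -> [36, 39]
    Split: [3, 27] -> [3] and [27]
    Merge: [3] + [27] -> [3, 27]
  Merge: [36, 39] + [3, 27] -> [3, 27, 36, 39]
Merge: [3, 16, 23, 46] + [3, 27, 36, 39] -> [3, 3, 16, 23, 27, 36, 39, 46]

Final sorted array: [3, 3, 16, 23, 27, 36, 39, 46]

The merge sort proceeds by recursively splitting the array and merging sorted halves.
After all merges, the sorted array is [3, 3, 16, 23, 27, 36, 39, 46].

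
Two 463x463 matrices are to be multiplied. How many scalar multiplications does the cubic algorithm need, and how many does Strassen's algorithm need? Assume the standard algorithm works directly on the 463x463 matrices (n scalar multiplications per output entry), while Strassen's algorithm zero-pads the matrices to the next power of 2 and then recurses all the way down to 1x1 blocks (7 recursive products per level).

Matrix multiplication for 463x463 matrices:

Strassen's algorithm requires power-of-2 dimensions. Pad 463x463 to 512x512 (next power of 2).

Standard algorithm: 463^3 = 99252847 multiplications
Strassen's algorithm: 7^(log2(512)) = 7^9 = 40353607 multiplications
Savings: 99252847 - 40353607 = 58899240 multiplications

Standard: 99252847 multiplications (463^3). Strassen: 40353607 multiplications (7^9, after padding to 512x512). Strassen reduces 8 recursive multiplications to 7 at each level.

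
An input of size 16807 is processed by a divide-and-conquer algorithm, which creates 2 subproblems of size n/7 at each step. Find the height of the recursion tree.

For divide and conquer with division factor 7:

Problem sizes at each level:
Level 0: 16807
Level 1: 2401
Level 2: 343
Level 3: 49
Level 4: 7
Level 5: 1

The root is level 0 and the size-1 base case is level 5 (the tree spans levels 0 through 5, i.e. 6 levels counting the root), so the depth is the number of divisions: log_7(16807) = 5

The recursion tree depth is log_7(16807) = 5. At each level, the problem size is divided by 7, so it takes 5 divisions to reduce to a base case of size 1. The algorithm makes 2 recursive calls at each level.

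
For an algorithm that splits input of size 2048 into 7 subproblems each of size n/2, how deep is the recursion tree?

For divide and conquer with division factor 2:

Problem sizes at each level:
Level 0: 2048
Level 1: 1024
Level 2: 512
Level 3: 256
Level 4: 128
Level 5: 64
Level 6: 32
Level 7: 16
Level 8: 8
Level 9: 4
Level 10: 2
Level 11: 1

The root is level 0 and the size-1 base case is level 11 (the tree spans levels 0 through 11, i.e. 12 levels counting the root), so the depth is the number of divisions: log_2(2048) = 11

The recursion tree depth is log_2(2048) = 11. At each level, the problem size is divided by 2, so it takes 11 divisions to reduce to a base case of size 1. The algorithm makes 7 recursive calls at each level.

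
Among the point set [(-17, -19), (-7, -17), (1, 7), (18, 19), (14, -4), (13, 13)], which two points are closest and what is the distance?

Computing all pairwise distances among 6 points:

d((-17, -19), (-7, -17)) = 10.198
d((-17, -19), (1, 7)) = 31.6228
d((-17, -19), (18, 19)) = 51.6624
d((-17, -19), (14, -4)) = 34.4384
d((-17, -19), (13, 13)) = 43.8634
d((-7, -17), (1, 7)) = 25.2982
d((-7, -17), (18, 19)) = 43.8292
d((-7, -17), (14, -4)) = 24.6982
d((-7, -17), (13, 13)) = 36.0555
d((1, 7), (18, 19)) = 20.8087
d((1, 7), (14, -4)) = 17.0294
d((1, 7), (13, 13)) = 13.4164
d((18, 19), (14, -4)) = 23.3452
d((18, 19), (13, 13)) = 7.8102 <-- minimum
d((14, -4), (13, 13)) = 17.0294

Closest pair: (18, 19) and (13, 13) with distance 7.8102

The closest pair is (18, 19) and (13, 13) with Euclidean distance 7.8102. For 6 points, brute-force pairwise comparison is shown above. For large n, the divide-and-conquer algorithm (sort by x, recurse on halves, check the dividing strip) achieves O(n log n).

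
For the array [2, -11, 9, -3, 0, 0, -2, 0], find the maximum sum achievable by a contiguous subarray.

Using Kadane's algorithm on [2, -11, 9, -3, 0, 0, -2, 0]:

Scanning through the array:
Position 1 (value -11): max_ending_here = -9, max_so_far = 2
Position 2 (value 9): max_ending_here = 9, max_so_far = 9
Position 3 (value -3): max_ending_here = 6, max_so_far = 9
Position 4 (value 0): max_ending_here = 6, max_so_far = 9
Position 5 (value 0): max_ending_here = 6, max_so_far = 9
Position 6 (value -2): max_ending_here = 4, max_so_far = 9
Position 7 (value 0): max_ending_here = 4, max_so_far = 9

Maximum subarray: [9]
Maximum sum: 9

The maximum subarray is [9] with sum 9. This subarray runs from index 2 to index 2.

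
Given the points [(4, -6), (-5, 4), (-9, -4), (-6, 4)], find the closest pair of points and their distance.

Computing all pairwise distances among 4 points:

d((4, -6), (-5, 4)) = 13.4536
d((4, -6), (-9, -4)) = 13.1529
d((4, -6), (-6, 4)) = 14.1421
d((-5, 4), (-9, -4)) = 8.9443
d((-5, 4), (-6, 4)) = 1.0 <-- minimum
d((-9, -4), (-6, 4)) = 8.544

Closest pair: (-5, 4) and (-6, 4) with distance 1.0

The closest pair is (-5, 4) and (-6, 4) with Euclidean distance 1.0. For 4 points, brute-force pairwise comparison is shown above. For large n, the divide-and-conquer algorithm (sort by x, recurse on halves, check the dividing strip) achieves O(n log n).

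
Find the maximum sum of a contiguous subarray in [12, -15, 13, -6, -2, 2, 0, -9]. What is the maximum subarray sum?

Using Kadane's algorithm on [12, -15, 13, -6, -2, 2, 0, -9]:

Scanning through the array:
Position 1 (value -15): max_ending_here = -3, max_so_far = 12
Position 2 (value 13): max_ending_here = 13, max_so_far = 13
Position 3 (value -6): max_ending_here = 7, max_so_far = 13
Position 4 (value -2): max_ending_here = 5, max_so_far = 13
Position 5 (value 2): max_ending_here = 7, max_so_far = 13
Position 6 (value 0): max_ending_here = 7, max_so_far = 13
Position 7 (value -9): max_ending_here = -2, max_so_far = 13

Maximum subarray: [13]
Maximum sum: 13

The maximum subarray is [13] with sum 13. This subarray runs from index 2 to index 2.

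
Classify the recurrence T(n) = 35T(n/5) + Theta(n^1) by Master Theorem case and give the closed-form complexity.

Master Theorem for T(n) = 35T(n/5) + O(n^1):

a = 35, b = 5, c = 1
log_b(a) = log_5(35) = 2.2091

Case 1: c = 1 < log_5(35) = 2.2091
T(n) = O(n^(log_5 35))

For T(n) = 35T(n/5) + O(n^1): log_5(35) = 2.2091. This is Case 1 of the Master Theorem (c < log_b(a), work dominated by leaves), giving O(n^(log_5 35)).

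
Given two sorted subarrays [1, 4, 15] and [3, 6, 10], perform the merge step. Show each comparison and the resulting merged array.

Merging process:

Compare 1 vs 3: take 1 from left. Merged: [1]
Compare 4 vs 3: take 3 from right. Merged: [1, 3]
Compare 4 vs 6: take 4 from left. Merged: [1, 3, 4]
Compare 15 vs 6: take 6 from right. Merged: [1, 3, 4, 6]
Compare 15 vs 10: take 10 from right. Merged: [1, 3, 4, 6, 10]
Append remaining from left: [15]. Merged: [1, 3, 4, 6, 10, 15]

Final merged array: [1, 3, 4, 6, 10, 15]
Total comparisons: 5

The merged array is [1, 3, 4, 6, 10, 15], requiring 5 comparisons. The merge step runs in O(n) time where n is the total number of elements.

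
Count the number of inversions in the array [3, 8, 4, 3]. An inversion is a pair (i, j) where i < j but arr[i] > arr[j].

Finding inversions in [3, 8, 4, 3]:

(1, 2): arr[1]=8 > arr[2]=4
(1, 3): arr[1]=8 > arr[3]=3
(2, 3): arr[2]=4 > arr[3]=3

Total inversions: 3

The array has 3 inversion(s): (1,2), (1,3), (2,3). Each pair (i,j) satisfies i < j and arr[i] > arr[j].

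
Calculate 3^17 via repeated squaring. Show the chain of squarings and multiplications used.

Computing 3^17 by squaring (build up from 3^1; each line after the first costs one multiplication):

3^1 = 3
3^2 = (3^1)^2 = 3^2 = 9
3^4 = (3^2)^2 = 9^2 = 81
3^8 = (3^4)^2 = 81^2 = 6561
3^16 = (3^8)^2 = 6561^2 = 43046721
3^17 = 3 * 3^16 = 3 * 43046721 = 129140163

Result: 129140163
Multiplications needed: 5 (5 lines after 3^1)

3^17 = 129140163. Using exponentiation by squaring, this requires 5 multiplications. The key idea: if the exponent is even, square the half-power; if odd, multiply by the base once.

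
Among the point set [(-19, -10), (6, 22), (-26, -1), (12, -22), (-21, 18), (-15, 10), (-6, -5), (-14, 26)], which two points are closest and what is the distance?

Computing all pairwise distances among 8 points:

d((-19, -10), (6, 22)) = 40.6079
d((-19, -10), (-26, -1)) = 11.4018
d((-19, -10), (12, -22)) = 33.2415
d((-19, -10), (-21, 18)) = 28.0713
d((-19, -10), (-15, 10)) = 20.3961
d((-19, -10), (-6, -5)) = 13.9284
d((-19, -10), (-14, 26)) = 36.3456
d((6, 22), (-26, -1)) = 39.4081
d((6, 22), (12, -22)) = 44.4072
d((6, 22), (-21, 18)) = 27.2947
d((6, 22), (-15, 10)) = 24.1868
d((6, 22), (-6, -5)) = 29.5466
d((6, 22), (-14, 26)) = 20.3961
d((-26, -1), (12, -22)) = 43.4166
d((-26, -1), (-21, 18)) = 19.6469
d((-26, -1), (-15, 10)) = 15.5563
d((-26, -1), (-6, -5)) = 20.3961
d((-26, -1), (-14, 26)) = 29.5466
d((12, -22), (-21, 18)) = 51.8556
d((12, -22), (-15, 10)) = 41.8688
d((12, -22), (-6, -5)) = 24.7588
d((12, -22), (-14, 26)) = 54.5894
d((-21, 18), (-15, 10)) = 10.0 <-- minimum
d((-21, 18), (-6, -5)) = 27.4591
d((-21, 18), (-14, 26)) = 10.6301
d((-15, 10), (-6, -5)) = 17.4929
d((-15, 10), (-14, 26)) = 16.0312
d((-6, -5), (-14, 26)) = 32.0156

Closest pair: (-21, 18) and (-15, 10) with distance 10.0

The closest pair is (-21, 18) and (-15, 10) with Euclidean distance 10.0. For 8 points, brute-force pairwise comparison is shown above. For large n, the divide-and-conquer algorithm (sort by x, recurse on halves, check the dividing strip) achieves O(n log n).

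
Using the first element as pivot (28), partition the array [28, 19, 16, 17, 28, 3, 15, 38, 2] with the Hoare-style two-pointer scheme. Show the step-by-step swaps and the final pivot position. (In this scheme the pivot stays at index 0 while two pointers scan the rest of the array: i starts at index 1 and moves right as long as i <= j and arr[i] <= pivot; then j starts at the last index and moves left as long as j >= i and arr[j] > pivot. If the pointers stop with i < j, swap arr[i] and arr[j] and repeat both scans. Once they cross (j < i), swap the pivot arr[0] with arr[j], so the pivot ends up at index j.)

Hoare-style two-pointer partition with pivot = 28:

Initial array: [28, 19, 16, 17, 28, 3, 15, 38, 2]

Pointers start at i = 1, j = 8.
i stops at index 7 (arr[7]=38 > 28), j stops at index 8 (arr[8]=2 <= 28): swap arr[7] and arr[8], array becomes [28, 19, 16, 17, 28, 3, 15, 2, 38]
i ends at 8, j ends at 7: the pointers have crossed (j < i), so scanning stops.

Swap pivot arr[0] with arr[7] to place pivot at position 7: [2, 19, 16, 17, 28, 3, 15, 28, 38]
Pivot position: 7

After partitioning with pivot 28, the array becomes [2, 19, 16, 17, 28, 3, 15, 28, 38]. The pivot is placed at index 7. All elements to the left of the pivot are <= 28, and all elements to the right are > 28.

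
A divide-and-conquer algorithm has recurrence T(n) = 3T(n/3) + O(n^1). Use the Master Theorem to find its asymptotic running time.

Master Theorem for T(n) = 3T(n/3) + O(n^1):

a = 3, b = 3, c = 1
log_b(a) = log_3(3) = 1.0000

Case 2: c = 1 = log_3(3) = 1.0000
T(n) = O(n^1 log n) = O(n log n)

For T(n) = 3T(n/3) + O(n^1): log_3(3) = 1.0000. This is Case 2 of the Master Theorem (c = log_b(a), equal work at all levels), giving O(n log n).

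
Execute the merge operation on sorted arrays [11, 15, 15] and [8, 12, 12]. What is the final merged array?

Merging process:

Compare 11 vs 8: take 8 from right. Merged: [8]
Compare 11 vs 12: take 11 from left. Merged: [8, 11]
Compare 15 vs 12: take 12 from right. Merged: [8, 11, 12]
Compare 15 vs 12: take 12 from right. Merged: [8, 11, 12, 12]
Append remaining from left: [15, 15]. Merged: [8, 11, 12, 12, 15, 15]

Final merged array: [8, 11, 12, 12, 15, 15]
Total comparisons: 4

The merged array is [8, 11, 12, 12, 15, 15], requiring 4 comparisons. The merge step runs in O(n) time where n is the total number of elements.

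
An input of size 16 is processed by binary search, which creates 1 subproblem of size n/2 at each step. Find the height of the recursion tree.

For divide and conquer with division factor 2:

Problem sizes at each level:
Level 0: 16
Level 1: 8
Level 2: 4
Level 3: 2
Level 4: 1

The root is level 0 and the size-1 base case is level 4 (the tree spans levels 0 through 4, i.e. 5 levels counting the root), so the depth is the number of divisions: log_2(16) = 4

The recursion tree depth is log_2(16) = 4. At each level, the problem size is divided by 2, so it takes 4 divisions to reduce to a base case of size 1. The algorithm makes 1 recursive call at each level.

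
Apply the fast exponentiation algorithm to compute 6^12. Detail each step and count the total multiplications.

Computing 6^12 by squaring (build up from 6^1; each line after the first costs one multiplication):

6^1 = 6
6^2 = (6^1)^2 = 6^2 = 36
6^3 = 6 * 6^2 = 6 * 36 = 216
6^6 = (6^3)^2 = 216^2 = 46656
6^12 = (6^6)^2 = 46656^2 = 2176782336

Result: 2176782336
Multiplications needed: 4 (4 lines after 6^1)

6^12 = 2176782336. Using exponentiation by squaring, this requires 4 multiplications. The key idea: if the exponent is even, square the half-power; if odd, multiply by the base once.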